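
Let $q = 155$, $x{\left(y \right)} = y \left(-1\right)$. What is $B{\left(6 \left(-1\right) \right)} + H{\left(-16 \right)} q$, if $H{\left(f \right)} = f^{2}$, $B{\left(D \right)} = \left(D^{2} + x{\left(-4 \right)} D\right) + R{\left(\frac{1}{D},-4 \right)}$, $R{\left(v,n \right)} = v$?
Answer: $\frac{238151}{6} \approx 39692.0$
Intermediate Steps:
$x{\left(y \right)} = - y$
$B{\left(D \right)} = \frac{1}{D} + D^{2} + 4 D$ ($B{\left(D \right)} = \left(D^{2} + \left(-1\right) \left(-4\right) D\right) + \frac{1}{D} = \left(D^{2} + 4 D\right) + \frac{1}{D} = \frac{1}{D} + D^{2} + 4 D$)
$B{\left(6 \left(-1\right) \right)} + H{\left(-16 \right)} q = \frac{1 + \left(6 \left(-1\right)\right)^{2} \left(4 + 6 \left(-1\right)\right)}{6 \left(-1\right)} + \left(-16\right)^{2} \cdot 155 = \frac{1 + \left(-6\right)^{2} \left(4 - 6\right)}{-6} + 256 \cdot 155 = - \frac{1 + 36 \left(-2\right)}{6} + 39680 = - \frac{1 - 72}{6} + 39680 = \left(- \frac{1}{6}\right) \left(-71\right) + 39680 = \frac{71}{6} + 39680 = \frac{238151}{6}$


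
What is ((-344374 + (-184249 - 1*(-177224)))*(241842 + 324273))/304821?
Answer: -2009416615/3079 ≈ -6.5262e+5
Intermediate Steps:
((-344374 + (-184249 - 1*(-177224)))*(241842 + 324273))/304821 = ((-344374 + (-184249 + 177224))*566115)*(1/304821) = ((-344374 - 7025)*566115)*(1/304821) = -351399*566115*(1/304821) = -198932244885*1/304821 = -2009416615/3079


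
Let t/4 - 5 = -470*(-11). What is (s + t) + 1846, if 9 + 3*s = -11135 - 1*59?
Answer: 56435/3 ≈ 18812.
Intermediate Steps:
s = -11203/3 (s = -3 + (-11135 - 1*59)/3 = -3 + (-11135 - 59)/3 = -3 + (1/3)*(-11194) = -3 - 11194/3 = -11203/3 ≈ -3734.3)
t = 20700 (t = 20 + 4*(-470*(-11)) = 20 + 4*5170 = 20 + 20680 = 20700)
(s + t) + 1846 = (-11203/3 + 20700) + 1846 = 50897/3 + 1846 = 56435/3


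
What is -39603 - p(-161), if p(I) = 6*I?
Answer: -38637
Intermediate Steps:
-39603 - p(-161) = -39603 - 6*(-161) = -39603 - 1*(-966) = -39603 + 966 = -38637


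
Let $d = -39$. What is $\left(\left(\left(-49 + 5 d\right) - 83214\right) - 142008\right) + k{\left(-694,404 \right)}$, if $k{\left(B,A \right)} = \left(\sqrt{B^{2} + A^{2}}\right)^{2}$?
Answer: $419386$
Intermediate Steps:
$k{\left(B,A \right)} = A^{2} + B^{2}$ ($k{\left(B,A \right)} = \left(\sqrt{A^{2} + B^{2}}\right)^{2} = A^{2} + B^{2}$)
$\left(\left(\left(-49 + 5 d\right) - 83214\right) - 142008\right) + k{\left(-694,404 \right)} = \left(\left(\left(-49 + 5 \left(-39\right)\right) - 83214\right) - 142008\right) + \left(404^{2} + \left(-694\right)^{2}\right) = \left(\left(\left(-49 - 195\right) - 83214\right) - 142008\right) + \left(163216 + 481636\right) = \left(\left(-244 - 83214\right) - 142008\right) + 644852 = \left(-83458 - 142008\right) + 644852 = -225466 + 644852 = 419386$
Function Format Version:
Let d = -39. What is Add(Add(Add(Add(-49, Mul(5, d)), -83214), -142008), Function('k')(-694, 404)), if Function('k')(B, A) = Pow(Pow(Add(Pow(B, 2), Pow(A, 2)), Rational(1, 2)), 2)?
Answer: 419386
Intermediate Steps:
Function('k')(B, A) = Add(Pow(A, 2), Pow(B, 2)) (Function('k')(B, A) = Pow(Pow(Add(Pow(A, 2), Pow(B, 2)), Rational(1, 2)), 2) = Add(Pow(A, 2), Pow(B, 2)))
Add(Add(Add(Add(-49, Mul(5, d)), -83214), -142008), Function('k')(-694, 404)) = Add(Add(Add(Add(-49, Mul(5, -39)), -83214), -142008), Add(Pow(404, 2), Pow(-694, 2))) = Add(Add(Add(Add(-49, -195), -83214), -142008), Add(163216, 481636)) = Add(Add(Add(-244, -83214), -142008), 644852) = Add(Add(-83458, -142008), 644852) = Add(-225466, 644852) = 419386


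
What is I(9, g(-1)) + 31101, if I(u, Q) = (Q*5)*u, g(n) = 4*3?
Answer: 31641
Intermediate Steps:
g(n) = 12
I(u, Q) = 5*Q*u (I(u, Q) = (5*Q)*u = 5*Q*u)
I(9, g(-1)) + 31101 = 5*12*9 + 31101 = 540 + 31101 = 31641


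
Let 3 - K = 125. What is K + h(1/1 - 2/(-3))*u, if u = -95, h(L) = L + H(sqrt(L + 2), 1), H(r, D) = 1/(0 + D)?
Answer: -1126/3 ≈ -375.33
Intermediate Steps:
H(r, D) = 1/D
h(L) = 1 + L (h(L) = L + 1/1 = L + 1 = 1 + L)
K = -122 (K = 3 - 1*125 = 3 - 125 = -122)
K + h(1/1 - 2/(-3))*u = -122 + (1 + (1/1 - 2/(-3)))*(-95) = -122 + (1 + (1*1 - 2*(-1/3)))*(-95) = -122 + (1 + (1 + 2/3))*(-95) = -122 + (1 + 5/3)*(-95) = -122 + (8/3)*(-95) = -122 - 760/3 = -1126/3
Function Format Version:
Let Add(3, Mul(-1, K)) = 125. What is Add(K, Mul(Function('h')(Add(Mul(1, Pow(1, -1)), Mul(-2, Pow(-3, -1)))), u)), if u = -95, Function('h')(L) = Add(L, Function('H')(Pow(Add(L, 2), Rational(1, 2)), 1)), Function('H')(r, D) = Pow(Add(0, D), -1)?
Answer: Rational(-1126, 3) ≈ -375.33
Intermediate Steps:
Function('H')(r, D) = Pow(D, -1)
Function('h')(L) = Add(1, L) (Function('h')(L) = Add(L, Pow(1, -1)) = Add(L, 1) = Add(1, L))
K = -122 (K = Add(3, Mul(-1, 125)) = Add(3, -125) = -122)
Add(K, Mul(Function('h')(Add(Mul(1, Pow(1, -1)), Mul(-2, Pow(-3, -1)))), u)) = Add(-122, Mul(Add(1, Add(Mul(1, Pow(1, -1)), Mul(-2, Pow(-3, -1)))), -95)) = Add(-122, Mul(Add(1, Add(Mul(1, 1), Mul(-2, Rational(-1, 3)))), -95)) = Add(-122, Mul(Add(1, Add(1, Rational(2, 3))), -95)) = Add(-122, Mul(Add(1, Rational(5, 3)), -95)) = Add(-122, Mul(Rational(8, 3), -95)) = Add(-122, Rational(-760, 3)) = Rational(-1126, 3)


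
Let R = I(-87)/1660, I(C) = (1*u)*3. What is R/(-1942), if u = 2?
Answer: -3/1611860 ≈ -1.8612e-6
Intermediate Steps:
I(C) = 6 (I(C) = (1*2)*3 = 2*3 = 6)
R = 3/830 (R = 6/1660 = 6*(1/1660) = 3/830 ≈ 0.0036145)
R/(-1942) = (3/830)/(-1942) = (3/830)*(-1/1942) = -3/1611860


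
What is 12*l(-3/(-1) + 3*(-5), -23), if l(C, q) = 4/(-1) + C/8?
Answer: -66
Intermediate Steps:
l(C, q) = -4 + C/8 (l(C, q) = 4*(-1) + C*(1/8) = -4 + C/8)
12*l(-3/(-1) + 3*(-5), -23) = 12*(-4 + (-3/(-1) + 3*(-5))/8) = 12*(-4 + (-3*(-1) - 15)/8) = 12*(-4 + (3 - 15)/8) = 12*(-4 + (1/8)*(-12)) = 12*(-4 - 3/2) = 12*(-11/2) = -66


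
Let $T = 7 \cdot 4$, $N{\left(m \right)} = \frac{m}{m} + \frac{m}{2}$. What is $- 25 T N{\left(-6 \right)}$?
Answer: $1400$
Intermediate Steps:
$N{\left(m \right)} = 1 + \frac{m}{2}$ ($N{\left(m \right)} = 1 + m \frac{1}{2} = 1 + \frac{m}{2}$)
$T = 28$
$- 25 T N{\left(-6 \right)} = \left(-25\right) 28 \left(1 + \frac{1}{2} \left(-6\right)\right) = - 700 \left(1 - 3\right) = \left(-700\right) \left(-2\right) = 1400$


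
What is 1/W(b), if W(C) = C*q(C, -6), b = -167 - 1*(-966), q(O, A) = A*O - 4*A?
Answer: -1/3811230 ≈ -2.6238e-7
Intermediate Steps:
q(O, A) = -4*A + A*O
b = 799 (b = -167 + 966 = 799)
W(C) = C*(24 - 6*C) (W(C) = C*(-6*(-4 + C)) = C*(24 - 6*C))
1/W(b) = 1/(6*799*(4 - 1*799)) = 1/(6*799*(4 - 799)) = 1/(6*799*(-795)) = 1/(-3811230) = -1/3811230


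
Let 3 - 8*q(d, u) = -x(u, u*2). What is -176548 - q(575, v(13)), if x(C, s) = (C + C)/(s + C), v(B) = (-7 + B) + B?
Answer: -4237163/24 ≈ -1.7655e+5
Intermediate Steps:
v(B) = -7 + 2*B
x(C, s) = 2*C/(C + s) (x(C, s) = (2*C)/(C + s) = 2*C/(C + s))
q(d, u) = 11/24 (q(d, u) = 3/8 - (-1)*2*u/(u + u*2)/8 = 3/8 - (-1)*2*u/(u + 2*u)/8 = 3/8 - (-1)*2*u/((3*u))/8 = 3/8 - (-1)*2*u*(1/(3*u))/8 = 3/8 - (-1)*2/(8*3) = 3/8 - 1/8*(-2/3) = 3/8 + 1/12 = 11/24)
-176548 - q(575, v(13)) = -176548 - 1*11/24 = -176548 - 11/24 = -4237163/24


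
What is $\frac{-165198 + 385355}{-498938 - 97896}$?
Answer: $- \frac{31451}{85262} \approx -0.36887$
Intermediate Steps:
$\frac{-165198 + 385355}{-498938 - 97896} = \frac{220157}{-596834} = 220157 \left(- \frac{1}{596834}\right) = - \frac{31451}{85262}$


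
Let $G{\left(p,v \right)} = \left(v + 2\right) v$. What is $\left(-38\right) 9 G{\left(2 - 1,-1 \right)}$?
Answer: $342$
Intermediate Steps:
$G{\left(p,v \right)} = v \left(2 + v\right)$ ($G{\left(p,v \right)} = \left(2 + v\right) v = v \left(2 + v\right)$)
$\left(-38\right) 9 G{\left(2 - 1,-1 \right)} = \left(-38\right) 9 \left(- (2 - 1)\right) = - 342 \left(\left(-1\right) 1\right) = \left(-342\right) \left(-1\right) = 342$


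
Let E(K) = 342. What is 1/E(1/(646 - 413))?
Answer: 1/342 ≈ 0.0029240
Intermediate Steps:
1/E(1/(646 - 413)) = 1/342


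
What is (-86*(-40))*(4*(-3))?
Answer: -41280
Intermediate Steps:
(-86*(-40))*(4*(-3)) = 3440*(-12) = -41280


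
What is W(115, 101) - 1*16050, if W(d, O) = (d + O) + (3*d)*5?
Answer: -14109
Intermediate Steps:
W(d, O) = O + 16*d (W(d, O) = (O + d) + 15*d = O + 16*d)
W(115, 101) - 1*16050 = (101 + 16*115) - 1*16050 = (101 + 1840) - 16050 = 1941 - 16050 = -14109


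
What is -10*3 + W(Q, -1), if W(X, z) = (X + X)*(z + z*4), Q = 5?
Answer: -80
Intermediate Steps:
W(X, z) = 10*X*z (W(X, z) = (2*X)*(z + 4*z) = (2*X)*(5*z) = 10*X*z)
-10*3 + W(Q, -1) = -10*3 + 10*5*(-1) = -30 - 50 = -80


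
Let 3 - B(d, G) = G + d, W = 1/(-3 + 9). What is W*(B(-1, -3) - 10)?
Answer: -1/2 ≈ -0.50000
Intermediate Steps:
W = 1/6 ≈ 0.16667
B(d, G) = 3 - G - d (B(d, G) = 3 - (G + d) = 3 + (-G - d) = 3 - G - d)
W*(B(-1, -3) - 10) = ((3 - 1*(-3) - 1*(-1)) - 10)/6 = ((3 + 3 + 1) - 10)/6 = (7 - 10)/6 = (1/6)*(-3) = -1/2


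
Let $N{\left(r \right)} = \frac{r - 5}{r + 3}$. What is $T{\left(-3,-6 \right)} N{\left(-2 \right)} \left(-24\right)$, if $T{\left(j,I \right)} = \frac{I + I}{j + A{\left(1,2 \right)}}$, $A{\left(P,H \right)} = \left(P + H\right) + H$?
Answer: $-1008$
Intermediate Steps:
$A{\left(P,H \right)} = P + 2 H$ ($A{\left(P,H \right)} = \left(H + P\right) + H = P + 2 H$)
$T{\left(j,I \right)} = \frac{2 I}{5 + j}$ ($T{\left(j,I \right)} = \frac{I + I}{j + \left(1 + 2 \cdot 2\right)} = \frac{2 I}{j + \left(1 + 4\right)} = \frac{2 I}{j + 5} = \frac{2 I}{5 + j}$)
$N{\left(r \right)} = \frac{-5 + r}{3 + r}$
$T{\left(-3,-6 \right)} N{\left(-2 \right)} \left(-24\right) = 2 \left(-6\right) \frac{1}{5 - 3} \frac{-5 - 2}{3 - 2} \left(-24\right) = 2 \left(-6\right) \frac{1}{2} \cdot 1^{-1} \left(-7\right) \left(-24\right) = 2 \left(-6\right) \frac{1}{2} \cdot 1 \left(-7\right) \left(-24\right) = \left(-6\right) \left(-7\right) \left(-24\right) = 42 \left(-24\right) = -1008$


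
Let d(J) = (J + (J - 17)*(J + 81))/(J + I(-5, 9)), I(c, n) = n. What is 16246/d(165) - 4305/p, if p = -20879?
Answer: 19726095827/254535889 ≈ 77.498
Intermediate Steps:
d(J) = (J + (-17 + J)*(81 + J))/(9 + J) (d(J) = (J + (J - 17)*(J + 81))/(J + 9) = (J + (-17 + J)*(81 + J))/(9 + J))
16246/d(165) - 4305/p = 16246/(((-1377 + 165**2 + 65*165)/(9 + 165))) - 4305/(-20879) = 16246/(((-1377 + 27225 + 10725)/174)) - 4305*(-1/20879) = 16246/(((1/174)*36573)) + 4305/20879 = 16246/(12191/58) + 4305/20879 = 16246*(58/12191) + 4305/20879 = 942268/12191 + 4305/20879 = 19726095827/254535889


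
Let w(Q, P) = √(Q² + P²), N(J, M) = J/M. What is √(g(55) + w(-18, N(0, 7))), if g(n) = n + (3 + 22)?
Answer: 7*√2 ≈ 9.8995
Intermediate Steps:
g(n) = 25 + n (g(n) = n + 25 = 25 + n)
w(Q, P) = √(P² + Q²)
√(g(55) + w(-18, N(0, 7))) = √((25 + 55) + √((0/7)² + (-18)²)) = √(80 + √((0*(⅐))² + 324)) = √(80 + √(0² + 324)) = √(80 + √(0 + 324)) = √(80 + √324) = √(80 + 18) = √98 = 7*√2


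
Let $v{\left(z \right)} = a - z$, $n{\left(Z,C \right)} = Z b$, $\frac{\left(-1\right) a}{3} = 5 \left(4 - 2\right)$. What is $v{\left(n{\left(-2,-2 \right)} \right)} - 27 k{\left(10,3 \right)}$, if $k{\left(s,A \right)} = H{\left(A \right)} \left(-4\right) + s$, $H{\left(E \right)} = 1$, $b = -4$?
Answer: $-200$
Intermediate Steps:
$a = -30$ ($a = - 3 \cdot 5 \left(4 - 2\right) = - 3 \cdot 5 \cdot 2 = \left(-3\right) 10 = -30$)
$n{\left(Z,C \right)} = - 4 Z$ ($n{\left(Z,C \right)} = Z \left(-4\right) = - 4 Z$)
$v{\left(z \right)} = -30 - z$
$k{\left(s,A \right)} = -4 + s$ ($k{\left(s,A \right)} = 1 \left(-4\right) + s = -4 + s$)
$v{\left(n{\left(-2,-2 \right)} \right)} - 27 k{\left(10,3 \right)} = \left(-30 - \left(-4\right) \left(-2\right)\right) - 27 \left(-4 + 10\right) = \left(-30 - 8\right) - 162 = -38 - 162 = -200$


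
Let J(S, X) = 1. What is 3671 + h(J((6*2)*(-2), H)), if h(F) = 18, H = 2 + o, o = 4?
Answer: 3689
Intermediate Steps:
H = 6 (H = 2 + 4 = 6)
3671 + h(J((6*2)*(-2), H)) = 3671 + 18 = 3689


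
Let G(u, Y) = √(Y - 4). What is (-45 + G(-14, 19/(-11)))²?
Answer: 22212/11 - 270*I*√77/11 ≈ 2019.3 - 215.39*I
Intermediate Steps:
G(u, Y) = √(-4 + Y)
(-45 + G(-14, 19/(-11)))² = (-45 + √(-4 + 19/(-11)))² = (-45 + √(-4 + 19*(-1/11)))² = (-45 + √(-4 - 19/11))² = (-45 + √(-63/11))² = (-45 + 3*I*√77/11)²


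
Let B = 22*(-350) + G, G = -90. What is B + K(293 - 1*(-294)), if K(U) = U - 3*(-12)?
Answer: -7167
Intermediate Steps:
B = -7790 (B = 22*(-350) - 90 = -7700 - 90 = -7790)
K(U) = 36 + U (K(U) = U + 36 = 36 + U)
B + K(293 - 1*(-294)) = -7790 + (36 + (293 - 1*(-294))) = -7790 + (36 + (293 + 294)) = -7790 + (36 + 587) = -7790 + 623 = -7167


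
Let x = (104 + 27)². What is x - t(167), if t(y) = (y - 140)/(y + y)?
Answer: 5731747/334 ≈ 17161.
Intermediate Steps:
x = 17161 (x = 131² = 17161)
t(y) = (-140 + y)/(2*y) (t(y) = (-140 + y)/((2*y)) = (-140 + y)*(1/(2*y)) = (-140 + y)/(2*y))
x - t(167) = 17161 - (-140 + 167)/(2*167) = 17161 - 27/(2*167) = 17161 - 1*27/334 = 17161 - 27/334 = 5731747/334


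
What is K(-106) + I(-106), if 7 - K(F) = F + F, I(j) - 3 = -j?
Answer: 328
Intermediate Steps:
I(j) = 3 - j
K(F) = 7 - 2*F (K(F) = 7 - (F + F) = 7 - 2*F)
K(-106) + I(-106) = (7 - 2*(-106)) + (3 - 1*(-106)) = (7 + 212) + (3 + 106) = 219 + 109 = 328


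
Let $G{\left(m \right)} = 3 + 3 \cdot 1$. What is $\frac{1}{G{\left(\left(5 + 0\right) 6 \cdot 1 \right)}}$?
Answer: $\frac{1}{6} \approx 0.16667$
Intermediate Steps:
$G{\left(m \right)} = 6$ ($G{\left(m \right)} = 3 + 3 = 6$)
$\frac{1}{G{\left(\left(5 + 0\right) 6 \cdot 1 \right)}} = \frac{1}{6}$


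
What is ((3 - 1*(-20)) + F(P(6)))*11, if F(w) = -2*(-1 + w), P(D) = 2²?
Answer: 187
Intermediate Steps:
P(D) = 4
F(w) = 2 - 2*w
((3 - 1*(-20)) + F(P(6)))*11 = ((3 - 1*(-20)) + (2 - 2*4))*11 = ((3 + 20) + (2 - 8))*11 = (23 - 6)*11 = 17*11 = 187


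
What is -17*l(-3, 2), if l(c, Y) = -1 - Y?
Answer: 51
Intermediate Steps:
-17*l(-3, 2) = -17*(-1 - 1*2) = -17*(-1 - 2) = -17*(-3) = 51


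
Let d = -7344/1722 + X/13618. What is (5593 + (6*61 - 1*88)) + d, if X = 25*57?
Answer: 22929757329/3908366 ≈ 5866.8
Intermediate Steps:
X = 1425
d = -16259457/3908366 (d = -7344/1722 + 1425/13618 = -7344*1/1722 + 1425*(1/13618) = -1224/287 + 1425/13618 = -16259457/3908366 ≈ -4.1602)
(5593 + (6*61 - 1*88)) + d = (5593 + (6*61 - 1*88)) - 16259457/3908366 = (5593 + (366 - 88)) - 16259457/3908366 = (5593 + 278) - 16259457/3908366 = 5871 - 16259457/3908366 = 22929757329/3908366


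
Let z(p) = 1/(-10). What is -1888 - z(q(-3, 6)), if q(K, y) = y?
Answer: -18879/10 ≈ -1887.9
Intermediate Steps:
z(p) = -⅒
-1888 - z(q(-3, 6)) = -1888 - 1*(-⅒) = -1888 + ⅒ = -18879/10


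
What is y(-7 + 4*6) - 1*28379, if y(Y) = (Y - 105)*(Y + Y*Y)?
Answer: -55307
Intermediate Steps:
y(Y) = (-105 + Y)*(Y + Y**2)
y(-7 + 4*6) - 1*28379 = (-7 + 4*6)*(-105 + (-7 + 4*6)**2 - 104*(-7 + 4*6)) - 1*28379 = (-7 + 24)*(-105 + (-7 + 24)**2 - 104*(-7 + 24)) - 28379 = 17*(-105 + 17**2 - 104*17) - 28379 = 17*(-105 + 289 - 1768) - 28379 = 17*(-1584) - 28379 = -26928 - 28379 = -55307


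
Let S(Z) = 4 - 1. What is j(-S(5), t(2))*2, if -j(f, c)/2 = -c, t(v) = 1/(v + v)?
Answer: 1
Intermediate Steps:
S(Z) = 3
t(v) = 1/(2*v)
j(f, c) = 2*c (j(f, c) = -(-2)*c = 2*c)
j(-S(5), t(2))*2 = (2*((½)/2))*2 = (2*((½)*(½)))*2 = (2*(¼))*2 = (½)*2 = 1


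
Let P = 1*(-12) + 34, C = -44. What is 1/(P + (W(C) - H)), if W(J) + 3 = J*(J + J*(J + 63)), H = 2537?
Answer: 1/36202 ≈ 2.7623e-5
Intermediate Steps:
P = 22 (P = -12 + 34 = 22)
W(J) = -3 + J*(J + J*(63 + J)) (W(J) = -3 + J*(J + J*(J + 63)) = -3 + J*(J + J*(63 + J)))
1/(P + (W(C) - H)) = 1/(22 + ((-3 + (-44)³ + 64*(-44)²) - 1*2537)) = 1/(22 + ((-3 - 85184 + 64*1936) - 2537)) = 1/(22 + ((-3 - 85184 + 123904) - 2537)) = 1/(22 + (38717 - 2537)) = 1/(22 + 36180) = 1/36202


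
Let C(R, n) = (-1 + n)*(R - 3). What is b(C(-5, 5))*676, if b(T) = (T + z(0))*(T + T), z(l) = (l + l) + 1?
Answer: 1341184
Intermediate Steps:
z(l) = 1 + 2*l (z(l) = 2*l + 1 = 1 + 2*l)
C(R, n) = (-1 + n)*(-3 + R)
b(T) = 2*T*(1 + T) (b(T) = (T + (1 + 2*0))*(T + T) = (T + (1 + 0))*(2*T) = (T + 1)*(2*T) = (1 + T)*(2*T) = 2*T*(1 + T))
b(C(-5, 5))*676 = (2*(3 - 1*(-5) - 3*5 - 5*5)*(1 + (3 - 1*(-5) - 3*5 - 5*5)))*676 = (2*(3 + 5 - 15 - 25)*(1 + (3 + 5 - 15 - 25)))*676 = (2*(-32)*(1 - 32))*676 = (2*(-32)*(-31))*676 = 1984*676 = 1341184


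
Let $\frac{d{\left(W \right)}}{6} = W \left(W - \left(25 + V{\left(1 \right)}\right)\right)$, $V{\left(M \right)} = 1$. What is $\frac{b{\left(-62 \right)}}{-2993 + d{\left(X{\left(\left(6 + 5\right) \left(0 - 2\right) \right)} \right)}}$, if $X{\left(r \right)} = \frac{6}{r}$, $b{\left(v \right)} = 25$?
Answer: $- \frac{3025}{356951} \approx -0.0084746$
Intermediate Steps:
$d{\left(W \right)} = 6 W \left(-26 + W\right)$ ($d{\left(W \right)} = 6 W \left(W - 26\right) = 6 W \left(-26 + W\right)$)
$\frac{b{\left(-62 \right)}}{-2993 + d{\left(X{\left(\left(6 + 5\right) \left(0 - 2\right) \right)} \right)}} = \frac{25}{-2993 + 6 \frac{6}{\left(6 + 5\right) \left(0 - 2\right)} \left(-26 + \frac{6}{\left(6 + 5\right) \left(0 - 2\right)}\right)} = \frac{25}{-2993 + 6 \frac{6}{11 \left(-2\right)} \left(-26 + \frac{6}{11 \left(-2\right)}\right)} = \frac{25}{-2993 + 6 \frac{6}{-22} \left(-26 + \frac{6}{-22}\right)} = \frac{25}{-2993 + 6 \cdot 6 \left(- \frac{1}{22}\right) \left(-26 + 6 \left(- \frac{1}{22}\right)\right)} = \frac{25}{-2993 + 6 \left(- \frac{3}{11}\right) \left(-26 - \frac{3}{11}\right)} = \frac{25}{-2993 + 6 \left(- \frac{3}{11}\right) \left(- \frac{289}{11}\right)} = \frac{25}{-2993 + \frac{5202}{121}} = \frac{25}{- \frac{356951}{121}} = 25 \left(- \frac{121}{356951}\right) = - \frac{3025}{356951}$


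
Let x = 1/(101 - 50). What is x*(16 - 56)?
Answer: -40/51 ≈ -0.78431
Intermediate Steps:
x = 1/51 ≈ 0.019608
x*(16 - 56) = (16 - 56)/51 = (1/51)*(-40) = -40/51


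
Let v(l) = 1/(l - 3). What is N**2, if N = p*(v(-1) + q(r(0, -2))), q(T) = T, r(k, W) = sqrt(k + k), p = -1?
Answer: 1/16 ≈ 0.062500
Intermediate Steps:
v(l) = 1/(-3 + l)
r(k, W) = sqrt(2)*sqrt(k) (r(k, W) = sqrt(2*k) = sqrt(2)*sqrt(k))
N = 1/4 (N = -(1/(-3 - 1) + sqrt(2)*sqrt(0)) = -(1/(-4) + sqrt(2)*0) = -(-1/4 + 0) = -1*(-1/4) = 1/4 ≈ 0.25000)
N**2 = (1/4)**2 = 1/16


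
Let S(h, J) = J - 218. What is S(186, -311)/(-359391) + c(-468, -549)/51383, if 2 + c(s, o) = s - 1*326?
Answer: -258893629/18466587753 ≈ -0.014020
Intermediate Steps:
S(h, J) = -218 + J
c(s, o) = -328 + s (c(s, o) = -2 + (s - 1*326) = -2 + (s - 326) = -2 + (-326 + s) = -328 + s)
S(186, -311)/(-359391) + c(-468, -549)/51383 = (-218 - 311)/(-359391) + (-328 - 468)/51383 = -529*(-1/359391) - 796*1/51383 = 529/359391 - 796/51383 = -258893629/18466587753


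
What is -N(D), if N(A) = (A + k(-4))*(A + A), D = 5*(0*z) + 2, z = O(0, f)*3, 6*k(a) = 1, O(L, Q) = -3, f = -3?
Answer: -26/3 ≈ -8.6667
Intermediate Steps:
k(a) = ⅙ (k(a) = (⅙)*1 = ⅙)
z = -9 (z = -3*3 = -9)
D = 2 (D = 5*(0*(-9)) + 2 = 5*0 + 2 = 0 + 2 = 2)
N(A) = 2*A*(⅙ + A) (N(A) = (A + ⅙)*(A + A) = (⅙ + A)*(2*A) = 2*A*(⅙ + A))
-N(D) = -2*(1 + 6*2)/3 = -2*(1 + 12)/3 = -2*13/3 = -1*26/3 = -26/3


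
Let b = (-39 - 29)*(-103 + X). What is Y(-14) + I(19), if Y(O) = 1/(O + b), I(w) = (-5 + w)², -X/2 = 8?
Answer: 1583289/8078 ≈ 196.00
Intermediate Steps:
X = -16 (X = -2*8 = -16)
b = 8092 (b = (-39 - 29)*(-103 - 16) = -68*(-119) = 8092)
Y(O) = 1/(8092 + O) (Y(O) = 1/(O + 8092) = 1/(8092 + O))
Y(-14) + I(19) = 1/(8092 - 14) + (-5 + 19)² = 1/8078 + 14² = 1/8078 + 196 = 1583289/8078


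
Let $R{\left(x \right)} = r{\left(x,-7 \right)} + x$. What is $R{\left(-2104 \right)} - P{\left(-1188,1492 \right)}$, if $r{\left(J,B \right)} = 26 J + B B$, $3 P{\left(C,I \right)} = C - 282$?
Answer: $-56269$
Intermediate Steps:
$P{\left(C,I \right)} = -94 + \frac{C}{3}$ ($P{\left(C,I \right)} = \frac{C - 282}{3} = \frac{-282 + C}{3} = -94 + \frac{C}{3}$)
$r{\left(J,B \right)} = B^{2} + 26 J$ ($r{\left(J,B \right)} = 26 J + B^{2} = B^{2} + 26 J$)
$R{\left(x \right)} = 49 + 27 x$ ($R{\left(x \right)} = \left(\left(-7\right)^{2} + 26 x\right) + x = \left(49 + 26 x\right) + x = 49 + 27 x$)
$R{\left(-2104 \right)} - P{\left(-1188,1492 \right)} = \left(49 + 27 \left(-2104\right)\right) - \left(-94 + \frac{1}{3} \left(-1188\right)\right) = \left(49 - 56808\right) - \left(-94 - 396\right) = -56759 - -490 = -56759 + 490 = -56269$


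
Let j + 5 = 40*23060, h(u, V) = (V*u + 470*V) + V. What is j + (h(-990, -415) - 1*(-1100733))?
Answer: 2238513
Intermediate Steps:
h(u, V) = 471*V + V*u (h(u, V) = (470*V + V*u) + V = 471*V + V*u)
j = 922395 (j = -5 + 40*23060 = -5 + 922400 = 922395)
j + (h(-990, -415) - 1*(-1100733)) = 922395 + (-415*(471 - 990) - 1*(-1100733)) = 922395 + (-415*(-519) + 1100733) = 922395 + (215385 + 1100733) = 922395 + 1316118 = 2238513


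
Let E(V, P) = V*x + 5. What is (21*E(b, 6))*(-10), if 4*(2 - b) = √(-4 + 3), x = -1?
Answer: -630 - 105*I/2 ≈ -630.0 - 52.5*I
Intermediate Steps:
b = 2 - I/4 (b = 2 - √(-4 + 3)/4 = 2 - I/4 ≈ 2.0 - 0.25*I)
E(V, P) = 5 - V (E(V, P) = V*(-1) + 5 = -V + 5 = 5 - V)
(21*E(b, 6))*(-10) = (21*(5 - (2 - I/4)))*(-10) = (21*(5 + (-2 + I/4)))*(-10) = (21*(3 + I/4))*(-10) = (63 + 21*I/4)*(-10) = -630 - 105*I/2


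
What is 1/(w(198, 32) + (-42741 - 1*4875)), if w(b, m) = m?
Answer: -1/47584 ≈ -2.1015e-5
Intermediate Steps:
1/(w(198, 32) + (-42741 - 1*4875)) = 1/(32 + (-42741 - 1*4875)) = 1/(32 + (-42741 - 4875)) = 1/(32 - 47616) = 1/(-47584) = -1/47584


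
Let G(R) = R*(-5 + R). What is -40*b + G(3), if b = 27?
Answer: -1086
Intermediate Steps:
-40*b + G(3) = -40*27 + 3*(-5 + 3) = -1080 + 3*(-2) = -1080 - 6 = -1086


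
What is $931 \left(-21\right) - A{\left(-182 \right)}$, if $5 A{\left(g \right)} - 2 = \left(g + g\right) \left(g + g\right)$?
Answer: $- \frac{230253}{5} \approx -46051.0$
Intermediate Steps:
$A{\left(g \right)} = \frac{2}{5} + \frac{4 g^{2}}{5}$ ($A{\left(g \right)} = \frac{2}{5} + \frac{\left(g + g\right) \left(g + g\right)}{5} = \frac{2}{5} + \frac{2 g 2 g}{5} = \frac{2}{5} + \frac{4 g^{2}}{5}$)
$931 \left(-21\right) - A{\left(-182 \right)} = 931 \left(-21\right) - \left(\frac{2}{5} + \frac{4 \left(-182\right)^{2}}{5}\right) = -19551 - \left(\frac{2}{5} + \frac{4}{5} \cdot 33124\right) = -19551 - \left(\frac{2}{5} + \frac{132496}{5}\right) = -19551 - \frac{132498}{5} = - \frac{230253}{5}$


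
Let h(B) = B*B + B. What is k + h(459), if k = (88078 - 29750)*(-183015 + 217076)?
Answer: 1986921148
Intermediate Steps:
k = 1986710008 (k = 58328*34061 = 1986710008)
h(B) = B + B² (h(B) = B² + B = B + B²)
k + h(459) = 1986710008 + 459*(1 + 459) = 1986710008 + 459*460 = 1986710008 + 211140 = 1986921148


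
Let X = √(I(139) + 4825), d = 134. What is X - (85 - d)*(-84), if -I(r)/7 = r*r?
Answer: -4116 + I*√130422 ≈ -4116.0 + 361.14*I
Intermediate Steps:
I(r) = -7*r² (I(r) = -7*r*r = -7*r²)
X = I*√130422 (X = √(-7*139² + 4825) = √(-7*19321 + 4825) = √(-135247 + 4825) = √(-130422) = I*√130422 ≈ 361.14*I)
X - (85 - d)*(-84) = I*√130422 - (85 - 1*134)*(-84) = I*√130422 - (85 - 134)*(-84) = I*√130422 - (-49)*(-84) = I*√130422 - 1*4116 = I*√130422 - 4116 = -4116 + I*√130422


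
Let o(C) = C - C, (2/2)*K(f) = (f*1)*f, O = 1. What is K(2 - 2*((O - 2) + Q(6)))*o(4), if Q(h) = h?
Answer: 0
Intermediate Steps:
K(f) = f**2 (K(f) = (f*1)*f = f*f = f**2)
o(C) = 0
K(2 - 2*((O - 2) + Q(6)))*o(4) = (2 - 2*((1 - 2) + 6))**2*0 = (2 - 2*(-1 + 6))**2*0 = (2 - 2*5)**2*0 = (2 - 10)**2*0 = (-8)**2*0 = 64*0 = 0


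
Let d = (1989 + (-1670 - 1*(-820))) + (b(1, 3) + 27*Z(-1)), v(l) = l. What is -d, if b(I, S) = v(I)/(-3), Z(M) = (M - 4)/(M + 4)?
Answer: -3281/3 ≈ -1093.7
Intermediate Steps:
Z(M) = (-4 + M)/(4 + M)
b(I, S) = -I/3 (b(I, S) = I/(-3) = I*(-⅓) = -I/3)
d = 3281/3 (d = (1989 + (-1670 - 1*(-820))) + (-⅓*1 + 27*((-4 - 1)/(4 - 1))) = (1989 + (-1670 + 820)) + (-⅓ + 27*(-5/3)) = (1989 - 850) + (-⅓ + 27*((⅓)*(-5))) = 1139 + (-⅓ + 27*(-5/3)) = 1139 + (-⅓ - 45) = 1139 - 136/3 = 3281/3 ≈ 1093.7)
-d = -1*3281/3 = -3281/3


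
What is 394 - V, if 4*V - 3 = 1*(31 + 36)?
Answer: 753/2 ≈ 376.50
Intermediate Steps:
V = 35/2 (V = 3/4 + (1*(31 + 36))/4 = 3/4 + (1*67)/4 = 3/4 + (1/4)*67 = 3/4 + 67/4 = 35/2 ≈ 17.500)
394 - V = 394 - 1*35/2 = 394 - 35/2 = 753/2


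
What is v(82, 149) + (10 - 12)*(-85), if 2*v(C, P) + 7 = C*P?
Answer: 12551/2 ≈ 6275.5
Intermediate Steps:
v(C, P) = -7/2 + C*P/2 (v(C, P) = -7/2 + (C*P)/2 = -7/2 + C*P/2)
v(82, 149) + (10 - 12)*(-85) = (-7/2 + (½)*82*149) + (10 - 12)*(-85) = (-7/2 + 6109) - 2*(-85) = 12211/2 + 170 = 12551/2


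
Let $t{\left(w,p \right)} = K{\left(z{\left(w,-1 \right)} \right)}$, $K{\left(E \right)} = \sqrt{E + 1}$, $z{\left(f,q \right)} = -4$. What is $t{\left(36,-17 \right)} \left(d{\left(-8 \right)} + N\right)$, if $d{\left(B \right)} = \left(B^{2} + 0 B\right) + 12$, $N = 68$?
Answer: $144 i \sqrt{3} \approx 249.42 i$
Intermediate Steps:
$K{\left(E \right)} = \sqrt{1 + E}$
$t{\left(w,p \right)} = i \sqrt{3}$ ($t{\left(w,p \right)} = \sqrt{1 - 4} = \sqrt{-3} = i \sqrt{3}$)
$d{\left(B \right)} = 12 + B^{2}$ ($d{\left(B \right)} = \left(B^{2} + 0\right) + 12 = B^{2} + 12 = 12 + B^{2}$)
$t{\left(36,-17 \right)} \left(d{\left(-8 \right)} + N\right) = i \sqrt{3} \left(\left(12 + \left(-8\right)^{2}\right) + 68\right) = i \sqrt{3} \left(\left(12 + 64\right) + 68\right) = i \sqrt{3} \left(76 + 68\right) = i \sqrt{3} \cdot 144 = 144 i \sqrt{3}$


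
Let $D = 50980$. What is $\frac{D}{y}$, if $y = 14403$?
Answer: $\frac{50980}{14403} \approx 3.5395$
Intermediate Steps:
$\frac{D}{y} = \frac{50980}{14403}$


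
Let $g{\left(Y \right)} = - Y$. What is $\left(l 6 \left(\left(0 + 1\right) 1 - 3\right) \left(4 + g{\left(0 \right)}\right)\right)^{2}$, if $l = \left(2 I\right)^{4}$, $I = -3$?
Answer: $3869835264$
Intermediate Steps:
$l = 1296$ ($l = \left(2 \left(-3\right)\right)^{4} = \left(-6\right)^{4} = 1296$)
$\left(l 6 \left(\left(0 + 1\right) 1 - 3\right) \left(4 + g{\left(0 \right)}\right)\right)^{2} = \left(1296 \cdot 6 \left(\left(0 + 1\right) 1 - 3\right) \left(4 - 0\right)\right)^{2} = \left(7776 \left(1 \cdot 1 - 3\right) \left(4 + 0\right)\right)^{2} = \left(7776 \left(1 - 3\right) 4\right)^{2} = \left(7776 \left(\left(-2\right) 4\right)\right)^{2} = \left(7776 \left(-8\right)\right)^{2} = \left(-62208\right)^{2} = 3869835264$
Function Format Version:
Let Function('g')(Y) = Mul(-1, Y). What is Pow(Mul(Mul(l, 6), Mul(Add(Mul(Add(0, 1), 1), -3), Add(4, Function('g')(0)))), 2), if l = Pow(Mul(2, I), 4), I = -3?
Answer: 3869835264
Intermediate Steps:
l = 1296 (l = Pow(Mul(2, -3), 4) = Pow(-6, 4) = 1296)
Pow(Mul(Mul(l, 6), Mul(Add(Mul(Add(0, 1), 1), -3), Add(4, Function('g')(0)))), 2) = Pow(Mul(Mul(1296, 6), Mul(Add(Mul(Add(0, 1), 1), -3), Add(4, Mul(-1, 0)))), 2) = Pow(Mul(7776, Mul(Add(Mul(1, 1), -3), Add(4, 0))), 2) = Pow(Mul(7776, Mul(Add(1, -3), 4)), 2) = Pow(Mul(7776, Mul(-2, 4)), 2) = Pow(Mul(7776, -8), 2) = Pow(-62208, 2) = 3869835264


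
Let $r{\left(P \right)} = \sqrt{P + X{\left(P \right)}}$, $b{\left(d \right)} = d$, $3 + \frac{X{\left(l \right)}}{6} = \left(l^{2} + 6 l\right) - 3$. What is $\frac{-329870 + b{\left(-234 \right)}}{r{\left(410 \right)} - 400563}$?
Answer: $\frac{132227448552}{160449693235} + \frac{330104 \sqrt{1023734}}{160449693235} \approx 0.82619$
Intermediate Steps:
$X{\left(l \right)} = -36 + 6 l^{2} + 36 l$ ($X{\left(l \right)} = -18 + 6 \left(\left(l^{2} + 6 l\right) - 3\right) = -18 + 6 \left(-3 + l^{2} + 6 l\right) = -18 + \left(-18 + 6 l^{2} + 36 l\right) = -36 + 6 l^{2} + 36 l$)
$r{\left(P \right)} = \sqrt{-36 + 6 P^{2} + 37 P}$ ($r{\left(P \right)} = \sqrt{P + \left(-36 + 6 P^{2} + 36 P\right)} = \sqrt{-36 + 6 P^{2} + 37 P}$)
$\frac{-329870 + b{\left(-234 \right)}}{r{\left(410 \right)} - 400563} = \frac{-329870 - 234}{\sqrt{-36 + 6 \cdot 410^{2} + 37 \cdot 410} - 400563} = - \frac{330104}{\sqrt{-36 + 6 \cdot 168100 + 15170} - 400563} = - \frac{330104}{\sqrt{-36 + 1008600 + 15170} - 400563} = - \frac{330104}{\sqrt{1023734} - 400563} = - \frac{330104}{-400563 + \sqrt{1023734}}$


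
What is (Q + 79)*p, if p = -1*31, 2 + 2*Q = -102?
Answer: -837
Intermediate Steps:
Q = -52 (Q = -1 + (½)*(-102) = -1 - 51 = -52)
p = -31
(Q + 79)*p = (-52 + 79)*(-31) = 27*(-31) = -837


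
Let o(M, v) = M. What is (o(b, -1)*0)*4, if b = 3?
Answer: 0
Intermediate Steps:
(o(b, -1)*0)*4 = (3*0)*4 = 0*4 = 0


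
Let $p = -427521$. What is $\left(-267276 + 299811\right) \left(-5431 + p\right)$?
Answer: $-14086093320$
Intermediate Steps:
$\left(-267276 + 299811\right) \left(-5431 + p\right) = \left(-267276 + 299811\right) \left(-5431 - 427521\right) = 32535 \left(-432952\right) = -14086093320$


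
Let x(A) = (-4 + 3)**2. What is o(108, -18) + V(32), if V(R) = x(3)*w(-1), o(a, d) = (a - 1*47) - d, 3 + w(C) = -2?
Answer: 74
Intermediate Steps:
w(C) = -5 (w(C) = -3 - 2 = -5)
o(a, d) = -47 + a - d (o(a, d) = (a - 47) - d = (-47 + a) - d = -47 + a - d)
x(A) = 1 (x(A) = (-1)**2 = 1)
V(R) = -5 (V(R) = 1*(-5) = -5)
o(108, -18) + V(32) = (-47 + 108 - 1*(-18)) - 5 = (-47 + 108 + 18) - 5 = 79 - 5 = 74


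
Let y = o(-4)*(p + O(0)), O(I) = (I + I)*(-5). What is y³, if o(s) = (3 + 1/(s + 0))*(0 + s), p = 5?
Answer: -166375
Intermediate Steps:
O(I) = -10*I (O(I) = (2*I)*(-5) = -10*I)
o(s) = s*(3 + 1/s) (o(s) = (3 + 1/s)*s = s*(3 + 1/s))
y = -55 (y = (1 + 3*(-4))*(5 - 10*0) = (1 - 12)*(5 + 0) = -11*5 = -55)
y³ = (-55)³ = -166375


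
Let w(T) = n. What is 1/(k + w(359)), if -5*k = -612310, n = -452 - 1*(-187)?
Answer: 1/122197 ≈ 8.1835e-6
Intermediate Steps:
n = -265 (n = -452 + 187 = -265)
k = 122462 (k = -⅕*(-612310) = 122462)
w(T) = -265
1/(k + w(359)) = 1/(122462 - 265) = 1/122197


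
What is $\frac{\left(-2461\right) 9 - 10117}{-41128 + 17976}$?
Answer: $\frac{16133}{11576} \approx 1.3937$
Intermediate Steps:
$\frac{\left(-2461\right) 9 - 10117}{-41128 + 17976} = \frac{-22149 - 10117}{-23152} = \left(-32266\right) \left(- \frac{1}{23152}\right) = \frac{16133}{11576}$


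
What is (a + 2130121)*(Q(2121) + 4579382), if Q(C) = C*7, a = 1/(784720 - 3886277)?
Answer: 30352654594830156684/3101557 ≈ 9.7863e+12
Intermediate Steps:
a = -1/3101557 (a = 1/(-3101557) = -1/3101557 ≈ -3.2242e-7)
Q(C) = 7*C
(a + 2130121)*(Q(2121) + 4579382) = (-1/3101557 + 2130121)*(7*2121 + 4579382) = 6606691698396*(14847 + 4579382)/3101557 = (6606691698396/3101557)*4594229 = 30352654594830156684/3101557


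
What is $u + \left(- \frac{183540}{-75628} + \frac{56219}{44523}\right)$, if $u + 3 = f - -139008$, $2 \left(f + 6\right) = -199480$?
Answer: $\frac{277741085773}{7073919} \approx 39263.0$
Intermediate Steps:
$f = -99746$ ($f = -6 + \frac{1}{2} \left(-199480\right) = -6 - 99740 = -99746$)
$u = 39259$ ($u = -3 - -39262 = -3 + \left(-99746 + 139008\right) = -3 + 39262 = 39259$)
$u + \left(- \frac{183540}{-75628} + \frac{56219}{44523}\right) = 39259 + \left(- \frac{183540}{-75628} + \frac{56219}{44523}\right) = 39259 + \left(\left(-183540\right) \left(- \frac{1}{75628}\right) + 56219 \cdot \frac{1}{44523}\right) = 39259 + \left(\frac{6555}{2701} + \frac{3307}{2619}\right) = 39259 + \frac{26099752}{7073919} = \frac{277741085773}{7073919}$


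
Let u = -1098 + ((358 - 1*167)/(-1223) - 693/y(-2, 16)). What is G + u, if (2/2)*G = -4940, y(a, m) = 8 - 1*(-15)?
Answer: -170694834/28129 ≈ -6068.3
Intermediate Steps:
y(a, m) = 23 (y(a, m) = 8 + 15 = 23)
G = -4940
u = -31737574/28129 (u = -1098 + ((358 - 1*167)/(-1223) - 693/23) = -1098 + ((358 - 167)*(-1/1223) - 693*1/23) = -1098 + (191*(-1/1223) - 693/23) = -1098 + (-191/1223 - 693/23) = -1098 - 851932/28129 = -31737574/28129 ≈ -1128.3)
G + u = -4940 - 31737574/28129 = -170694834/28129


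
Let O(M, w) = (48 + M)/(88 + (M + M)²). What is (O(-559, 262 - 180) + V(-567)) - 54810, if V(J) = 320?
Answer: -68113154391/1250012 ≈ -54490.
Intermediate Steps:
O(M, w) = (48 + M)/(88 + 4*M²) (O(M, w) = (48 + M)/(88 + (2*M)²) = (48 + M)/(88 + 4*M²))
(O(-559, 262 - 180) + V(-567)) - 54810 = ((48 - 559)/(4*(22 + (-559)²)) + 320) - 54810 = ((¼)*(-511)/(22 + 312481) + 320) - 54810 = ((¼)*(-511)/312503 + 320) - 54810 = ((¼)*(1/312503)*(-511) + 320) - 54810 = (-511/1250012 + 320) - 54810 = 400003329/1250012 - 54810 = -68113154391/1250012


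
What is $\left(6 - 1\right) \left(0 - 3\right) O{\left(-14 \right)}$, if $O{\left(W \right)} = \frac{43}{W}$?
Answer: $\frac{645}{14} \approx 46.071$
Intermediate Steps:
$\left(6 - 1\right) \left(0 - 3\right) O{\left(-14 \right)} = \left(6 - 1\right) \left(0 - 3\right) \frac{43}{-14} = 5 \left(-3\right) 43 \left(- \frac{1}{14}\right) = \left(-15\right) \left(- \frac{43}{14}\right) = \frac{645}{14}$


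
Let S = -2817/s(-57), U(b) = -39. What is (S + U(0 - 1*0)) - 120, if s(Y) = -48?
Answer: -1605/16 ≈ -100.31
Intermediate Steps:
S = 939/16 (S = -2817/(-48) = -2817*(-1/48) = 939/16 ≈ 58.688)
(S + U(0 - 1*0)) - 120 = (939/16 - 39) - 120 = 315/16 - 120 = -1605/16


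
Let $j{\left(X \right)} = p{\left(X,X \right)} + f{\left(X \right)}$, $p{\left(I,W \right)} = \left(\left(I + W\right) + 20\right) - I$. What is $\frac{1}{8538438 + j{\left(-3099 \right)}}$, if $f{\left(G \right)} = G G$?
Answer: $\frac{1}{18139160} \approx 5.5129 \cdot 10^{-8}$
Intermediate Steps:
$f{\left(G \right)} = G^{2}$
$p{\left(I,W \right)} = 20 + W$ ($p{\left(I,W \right)} = \left(20 + I + W\right) - I = 20 + W$)
$j{\left(X \right)} = 20 + X + X^{2}$ ($j{\left(X \right)} = \left(20 + X\right) + X^{2} = 20 + X + X^{2}$)
$\frac{1}{8538438 + j{\left(-3099 \right)}} = \frac{1}{8538438 + \left(20 - 3099 + \left(-3099\right)^{2}\right)} = \frac{1}{8538438 + \left(20 - 3099 + 9603801\right)} = \frac{1}{8538438 + 9600722} = \frac{1}{18139160}$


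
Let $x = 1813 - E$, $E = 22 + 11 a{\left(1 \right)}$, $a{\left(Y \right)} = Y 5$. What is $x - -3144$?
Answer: $4880$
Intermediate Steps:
$a{\left(Y \right)} = 5 Y$
$E = 77$ ($E = 22 + 11 \cdot 5 \cdot 1 = 22 + 11 \cdot 5 = 22 + 55 = 77$)
$x = 1736$ ($x = 1813 - 77 = 1736$)
$x - -3144 = 1736 - -3144 = 1736 + 3144 = 4880$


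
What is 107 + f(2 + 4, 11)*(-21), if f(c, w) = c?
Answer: -19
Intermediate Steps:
107 + f(2 + 4, 11)*(-21) = 107 + (2 + 4)*(-21) = 107 + 6*(-21) = 107 - 126 = -19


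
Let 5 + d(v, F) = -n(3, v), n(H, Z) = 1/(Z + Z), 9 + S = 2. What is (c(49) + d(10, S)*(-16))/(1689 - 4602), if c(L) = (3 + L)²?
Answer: -13924/14565 ≈ -0.95599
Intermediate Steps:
S = -7 (S = -9 + 2 = -7)
n(H, Z) = 1/(2*Z)
d(v, F) = -5 - 1/(2*v)
(c(49) + d(10, S)*(-16))/(1689 - 4602) = ((3 + 49)² + (-5 - ½/10)*(-16))/(1689 - 4602) = (52² + (-5 - ½*⅒)*(-16))/(-2913) = (2704 + (-5 - 1/20)*(-16))*(-1/2913) = (2704 - 101/20*(-16))*(-1/2913) = (2704 + 404/5)*(-1/2913) = (13924/5)*(-1/2913) = -13924/14565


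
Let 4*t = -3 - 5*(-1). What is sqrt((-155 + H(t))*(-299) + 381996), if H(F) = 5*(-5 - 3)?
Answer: sqrt(440301) ≈ 663.55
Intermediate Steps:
t = 1/2 (t = (-3 - 5*(-1))/4 = (-3 + 5)/4 = (1/4)*2 = 1/2 ≈ 0.50000)
H(F) = -40 (H(F) = 5*(-8) = -40)
sqrt((-155 + H(t))*(-299) + 381996) = sqrt((-155 - 40)*(-299) + 381996) = sqrt(-195*(-299) + 381996) = sqrt(58305 + 381996) = sqrt(440301)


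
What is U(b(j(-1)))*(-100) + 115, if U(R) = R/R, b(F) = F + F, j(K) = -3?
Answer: 15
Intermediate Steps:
b(F) = 2*F
U(R) = 1
U(b(j(-1)))*(-100) + 115 = 1*(-100) + 115 = -100 + 115 = 15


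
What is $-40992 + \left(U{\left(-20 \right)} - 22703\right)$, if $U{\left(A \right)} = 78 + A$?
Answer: $-63637$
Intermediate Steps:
$-40992 + \left(U{\left(-20 \right)} - 22703\right) = -40992 + \left(\left(78 - 20\right) - 22703\right) = -40992 + \left(58 - 22703\right) = -40992 - 22645 = -63637$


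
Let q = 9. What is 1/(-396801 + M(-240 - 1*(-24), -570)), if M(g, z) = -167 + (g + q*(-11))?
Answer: -1/397283 ≈ -2.5171e-6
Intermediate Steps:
M(g, z) = -266 + g (M(g, z) = -167 + (g + 9*(-11)) = -167 + (g - 99) = -167 + (-99 + g) = -266 + g)
1/(-396801 + M(-240 - 1*(-24), -570)) = 1/(-396801 + (-266 + (-240 - 1*(-24)))) = 1/(-396801 + (-266 + (-240 + 24))) = 1/(-396801 + (-266 - 216)) = 1/(-396801 - 482) = 1/(-397283) = -1/397283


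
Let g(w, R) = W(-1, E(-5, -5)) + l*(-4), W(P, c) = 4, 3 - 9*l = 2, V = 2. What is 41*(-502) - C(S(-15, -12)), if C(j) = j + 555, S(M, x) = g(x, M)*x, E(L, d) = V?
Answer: -63283/3 ≈ -21094.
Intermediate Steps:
E(L, d) = 2
l = 1/9 (l = 1/3 - 1/9*2 = 1/3 - 2/9 = 1/9 ≈ 0.11111)
g(w, R) = 32/9 (g(w, R) = 4 + (1/9)*(-4) = 4 - 4/9 = 32/9)
S(M, x) = 32*x/9
C(j) = 555 + j
41*(-502) - C(S(-15, -12)) = 41*(-502) - (555 + (32/9)*(-12)) = -20582 - (555 - 128/3) = -20582 - 1*1537/3 = -20582 - 1537/3 = -63283/3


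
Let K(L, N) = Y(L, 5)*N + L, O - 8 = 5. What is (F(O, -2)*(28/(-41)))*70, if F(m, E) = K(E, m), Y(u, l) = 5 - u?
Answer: -174440/41 ≈ -4254.6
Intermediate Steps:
O = 13 (O = 8 + 5 = 13)
K(L, N) = L + N*(5 - L) (K(L, N) = (5 - L)*N + L = N*(5 - L) + L = L + N*(5 - L))
F(m, E) = E - m*(-5 + E)
(F(O, -2)*(28/(-41)))*70 = ((-2 - 1*13*(-5 - 2))*(28/(-41)))*70 = ((-2 - 1*13*(-7))*(28*(-1/41)))*70 = ((-2 + 91)*(-28/41))*70 = (89*(-28/41))*70 = -2492/41*70 = -174440/41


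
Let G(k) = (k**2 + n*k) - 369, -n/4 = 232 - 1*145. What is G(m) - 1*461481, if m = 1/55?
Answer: -1397115389/3025 ≈ -4.6186e+5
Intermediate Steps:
m = 1/55 ≈ 0.018182
n = -348 (n = -4*(232 - 1*145) = -4*(232 - 145) = -4*87 = -348)
G(k) = -369 + k**2 - 348*k (G(k) = (k**2 - 348*k) - 369 = -369 + k**2 - 348*k)
G(m) - 1*461481 = (-369 + (1/55)**2 - 348*1/55) - 1*461481 = (-369 + 1/3025 - 348/55) - 461481 = -1135364/3025 - 461481 = -1397115389/3025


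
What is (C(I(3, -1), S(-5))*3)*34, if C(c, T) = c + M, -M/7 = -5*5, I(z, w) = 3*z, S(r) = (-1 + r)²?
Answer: 18768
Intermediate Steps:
M = 175 (M = -(-35)*5 = -7*(-25) = 175)
C(c, T) = 175 + c (C(c, T) = c + 175 = 175 + c)
(C(I(3, -1), S(-5))*3)*34 = ((175 + 3*3)*3)*34 = ((175 + 9)*3)*34 = (184*3)*34 = 552*34 = 18768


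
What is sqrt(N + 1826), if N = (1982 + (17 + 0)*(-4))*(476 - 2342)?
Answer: I*sqrt(3569698) ≈ 1889.4*I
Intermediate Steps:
N = -3571524 (N = (1982 + 17*(-4))*(-1866) = (1982 - 68)*(-1866) = 1914*(-1866) = -3571524)
sqrt(N + 1826) = sqrt(-3571524 + 1826) = sqrt(-3569698) = I*sqrt(3569698)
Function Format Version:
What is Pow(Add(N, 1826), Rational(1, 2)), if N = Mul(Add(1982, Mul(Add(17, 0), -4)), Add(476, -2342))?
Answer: Mul(I, Pow(3569698, Rational(1, 2))) ≈ Mul(1889.4, I)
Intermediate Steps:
N = -3571524 (N = Mul(Add(1982, Mul(17, -4)), -1866) = Mul(Add(1982, -68), -1866) = Mul(1914, -1866) = -3571524)
Pow(Add(N, 1826), Rational(1, 2)) = Pow(Add(-3571524, 1826), Rational(1, 2)) = Pow(-3569698, Rational(1, 2)) = Mul(I, Pow(3569698, Rational(1, 2)))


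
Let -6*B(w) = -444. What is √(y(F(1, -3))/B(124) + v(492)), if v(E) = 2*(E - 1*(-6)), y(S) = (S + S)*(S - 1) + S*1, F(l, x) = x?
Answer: 5*√218226/74 ≈ 31.564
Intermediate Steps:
y(S) = S + 2*S*(-1 + S) (y(S) = (2*S)*(-1 + S) + S = 2*S*(-1 + S) + S = S + 2*S*(-1 + S))
B(w) = 74 (B(w) = -⅙*(-444) = 74)
v(E) = 12 + 2*E (v(E) = 2*(E + 6) = 2*(6 + E) = 12 + 2*E)
√(y(F(1, -3))/B(124) + v(492)) = √(-3*(-1 + 2*(-3))/74 + (12 + 2*492)) = √(-3*(-1 - 6)*(1/74) + (12 + 984)) = √(-3*(-7)*(1/74) + 996) = √(21*(1/74) + 996) = √(21/74 + 996) = √(73725/74) = 5*√218226/74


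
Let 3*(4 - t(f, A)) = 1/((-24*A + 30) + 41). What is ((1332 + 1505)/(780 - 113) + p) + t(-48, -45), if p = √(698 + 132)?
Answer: 19008098/2303151 + √830 ≈ 37.063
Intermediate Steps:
t(f, A) = 4 - 1/(3*(71 - 24*A)) (t(f, A) = 4 - 1/(3*((-24*A + 30) + 41)) = 4 - 1/(3*((30 - 24*A) + 41)) = 4 - 1/(3*(71 - 24*A)))
p = √830 ≈ 28.810
((1332 + 1505)/(780 - 113) + p) + t(-48, -45) = ((1332 + 1505)/(780 - 113) + √830) + (-851 + 288*(-45))/(3*(-71 + 24*(-45))) = (2837/667 + √830) + (-851 - 12960)/(3*(-71 - 1080)) = (2837*(1/667) + √830) + (⅓)*(-13811)/(-1151) = (2837/667 + √830) + (⅓)*(-1/1151)*(-13811) = (2837/667 + √830) + 13811/3453 = 19008098/2303151 + √830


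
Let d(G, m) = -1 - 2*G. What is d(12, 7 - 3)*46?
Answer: -1150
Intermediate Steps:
d(G, m) = -1 - 2*G
d(12, 7 - 3)*46 = (-1 - 2*12)*46 = (-1 - 24)*46 = -25*46 = -1150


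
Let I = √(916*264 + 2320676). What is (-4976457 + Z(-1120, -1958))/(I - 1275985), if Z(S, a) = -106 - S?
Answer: 1269718127271/325627031545 + 49754430*√41/65125406309 ≈ 3.9042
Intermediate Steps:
I = 250*√41 (I = √(241824 + 2320676) = √2562500 = 250*√41 ≈ 1600.8)
(-4976457 + Z(-1120, -1958))/(I - 1275985) = (-4976457 + (-106 - 1*(-1120)))/(250*√41 - 1275985) = (-4976457 + (-106 + 1120))/(-1275985 + 250*√41) = (-4976457 + 1014)/(-1275985 + 250*√41) = -4975443/(-1275985 + 250*√41)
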